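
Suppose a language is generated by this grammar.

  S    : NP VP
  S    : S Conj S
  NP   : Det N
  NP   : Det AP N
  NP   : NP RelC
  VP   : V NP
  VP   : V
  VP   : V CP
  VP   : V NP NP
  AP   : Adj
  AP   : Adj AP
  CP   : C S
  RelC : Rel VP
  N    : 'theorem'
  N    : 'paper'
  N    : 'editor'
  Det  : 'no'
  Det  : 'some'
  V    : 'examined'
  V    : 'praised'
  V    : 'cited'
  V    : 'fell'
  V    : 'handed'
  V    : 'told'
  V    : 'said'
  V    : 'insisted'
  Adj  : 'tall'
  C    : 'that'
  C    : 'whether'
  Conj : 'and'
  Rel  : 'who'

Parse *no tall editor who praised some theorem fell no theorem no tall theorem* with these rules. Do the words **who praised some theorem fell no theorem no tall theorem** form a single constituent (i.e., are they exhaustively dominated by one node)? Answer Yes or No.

[S [NP [NP [Det no] [AP [Adj tall]] [N editor]] [RelC [Rel who] [VP [V praised] [NP [Det some] [N theorem]]]]] [VP [V fell] [NP [Det no] [N theorem]] [NP [Det no] [AP [Adj tall]] [N theorem]]]]
The smallest constituent containing 'who praised some theorem fell no theorem no tall theorem' is the S spanning 'no tall editor who praised some theorem fell no theorem no tall theorem'; no single node in the tree dominates exactly the given words.

No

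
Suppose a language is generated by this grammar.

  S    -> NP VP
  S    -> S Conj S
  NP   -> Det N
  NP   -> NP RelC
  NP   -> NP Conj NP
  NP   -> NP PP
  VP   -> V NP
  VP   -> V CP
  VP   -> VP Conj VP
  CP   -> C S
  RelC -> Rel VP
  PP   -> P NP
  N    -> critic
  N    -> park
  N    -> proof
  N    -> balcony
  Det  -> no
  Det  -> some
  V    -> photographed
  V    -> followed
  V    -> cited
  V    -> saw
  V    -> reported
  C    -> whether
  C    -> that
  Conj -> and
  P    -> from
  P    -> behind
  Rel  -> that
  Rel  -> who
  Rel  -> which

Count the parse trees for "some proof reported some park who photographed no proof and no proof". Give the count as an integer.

2

The two bracketings:
[S [NP [Det some] [N proof]] [VP [V reported] [NP [NP [Det some] [N park]] [RelC [Rel who] [VP [V photographed] [NP [NP [Det no] [N proof]] [Conj and] [NP [Det no] [N proof]]]]]]]]
[S [NP [Det some] [N proof]] [VP [V reported] [NP [NP [NP [Det some] [N park]] [RelC [Rel who] [VP [V photographed] [NP [Det no] [N proof]]]]] [Conj and] [NP [Det no] [N proof]]]]]
The trees differ in how a recursive rule is bracketed over the same span.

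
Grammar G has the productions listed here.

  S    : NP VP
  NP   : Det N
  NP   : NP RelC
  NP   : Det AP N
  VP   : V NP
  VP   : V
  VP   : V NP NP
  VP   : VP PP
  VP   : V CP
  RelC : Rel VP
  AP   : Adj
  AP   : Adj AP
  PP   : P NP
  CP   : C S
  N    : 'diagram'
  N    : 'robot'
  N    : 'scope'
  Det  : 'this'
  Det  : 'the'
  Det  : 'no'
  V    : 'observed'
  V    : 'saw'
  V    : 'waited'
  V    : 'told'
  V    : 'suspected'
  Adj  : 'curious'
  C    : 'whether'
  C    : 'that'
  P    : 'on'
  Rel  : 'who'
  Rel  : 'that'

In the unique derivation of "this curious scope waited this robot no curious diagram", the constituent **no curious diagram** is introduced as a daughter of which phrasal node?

[S [NP [Det this] [AP [Adj curious]] [N scope]] [VP [V waited] [NP [Det this] [N robot]] [NP [Det no] [AP [Adj curious]] [N diagram]]]]
The span 'no curious diagram' is the NP node built by NP → Det AP N.
Its mother is the VP built by VP → V NP NP.

VP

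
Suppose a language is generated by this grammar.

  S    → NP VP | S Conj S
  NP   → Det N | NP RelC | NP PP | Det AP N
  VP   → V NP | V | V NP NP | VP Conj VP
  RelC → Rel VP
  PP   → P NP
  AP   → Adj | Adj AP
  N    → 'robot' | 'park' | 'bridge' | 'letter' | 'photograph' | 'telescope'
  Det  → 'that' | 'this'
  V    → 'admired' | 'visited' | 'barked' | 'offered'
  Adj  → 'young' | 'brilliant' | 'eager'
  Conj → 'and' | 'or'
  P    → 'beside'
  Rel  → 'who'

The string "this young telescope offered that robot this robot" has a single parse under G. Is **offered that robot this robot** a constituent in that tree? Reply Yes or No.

[S [NP [Det this] [AP [Adj young]] [N telescope]] [VP [V offered] [NP [Det that] [N robot]] [NP [Det this] [N robot]]]]
The words 'offered that robot this robot' are exhaustively dominated by a single VP node (built by VP → V NP NP), so they form a constituent.

Yes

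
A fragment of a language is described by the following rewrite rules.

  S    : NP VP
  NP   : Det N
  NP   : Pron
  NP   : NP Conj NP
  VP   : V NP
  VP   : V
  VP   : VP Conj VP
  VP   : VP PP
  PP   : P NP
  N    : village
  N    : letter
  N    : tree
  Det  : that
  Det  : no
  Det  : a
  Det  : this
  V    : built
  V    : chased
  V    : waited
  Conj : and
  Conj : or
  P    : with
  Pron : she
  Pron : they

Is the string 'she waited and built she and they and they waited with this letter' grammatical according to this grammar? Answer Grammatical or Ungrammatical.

Ungrammatical

For S → NP VP, the only prefix that parses as NP is 'she', but the remainder 'waited and built she and they and they waited with this letter' is not a VP under these rules.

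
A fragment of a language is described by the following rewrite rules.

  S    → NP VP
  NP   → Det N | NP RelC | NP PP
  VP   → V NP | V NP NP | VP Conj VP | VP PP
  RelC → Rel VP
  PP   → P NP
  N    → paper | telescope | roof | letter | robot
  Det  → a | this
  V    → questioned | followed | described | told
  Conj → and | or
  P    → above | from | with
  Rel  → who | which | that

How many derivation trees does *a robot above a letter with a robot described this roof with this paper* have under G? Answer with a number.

Two of the 4 distinct bracketings:
[S [NP [NP [Det a] [N robot]] [PP [P above] [NP [NP [Det a] [N letter]] [PP [P with] [NP [Det a] [N robot]]]]]] [VP [V described] [NP [NP [Det this] [N roof]] [PP [P with] [NP [Det this] [N paper]]]]]]
[S [NP [NP [Det a] [N robot]] [PP [P above] [NP [NP [Det a] [N letter]] [PP [P with] [NP [Det a] [N robot]]]]]] [VP [VP [V described] [NP [Det this] [N roof]]] [PP [P with] [NP [Det this] [N paper]]]]]
The difference turns on whether VP → VP PP is used at the relevant span, versus an alternative expansion of VP.

4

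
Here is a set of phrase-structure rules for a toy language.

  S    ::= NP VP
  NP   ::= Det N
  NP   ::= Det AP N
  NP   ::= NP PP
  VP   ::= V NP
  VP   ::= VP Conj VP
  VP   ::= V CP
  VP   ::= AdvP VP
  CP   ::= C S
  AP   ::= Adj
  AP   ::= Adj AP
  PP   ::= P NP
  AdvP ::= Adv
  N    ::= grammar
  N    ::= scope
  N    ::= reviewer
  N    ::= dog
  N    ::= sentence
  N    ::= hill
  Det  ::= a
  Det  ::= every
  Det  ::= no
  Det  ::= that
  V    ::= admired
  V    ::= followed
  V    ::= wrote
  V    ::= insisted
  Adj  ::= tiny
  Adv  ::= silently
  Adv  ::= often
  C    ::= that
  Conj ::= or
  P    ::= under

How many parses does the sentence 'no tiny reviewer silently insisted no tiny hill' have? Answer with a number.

1

[S [NP [Det no] [AP [Adj tiny]] [N reviewer]] [VP [AdvP [Adv silently]] [VP [V insisted] [NP [Det no] [AP [Adj tiny]] [N hill]]]]]
No rule offers an alternative attachment or grouping for any span, so this is the only derivation.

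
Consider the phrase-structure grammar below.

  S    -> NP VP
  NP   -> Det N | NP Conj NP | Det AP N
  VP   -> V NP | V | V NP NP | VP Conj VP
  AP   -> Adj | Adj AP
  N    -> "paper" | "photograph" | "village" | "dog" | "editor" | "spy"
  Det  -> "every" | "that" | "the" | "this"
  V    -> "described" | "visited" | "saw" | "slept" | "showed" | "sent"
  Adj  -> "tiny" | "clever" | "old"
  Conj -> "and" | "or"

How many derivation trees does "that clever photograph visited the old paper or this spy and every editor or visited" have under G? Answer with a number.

The two bracketings:
[S [NP [Det that] [AP [Adj clever]] [N photograph]] [VP [VP [V visited] [NP [NP [Det the] [AP [Adj old]] [N paper]] [Conj or] [NP [NP [Det this] [N spy]] [Conj and] [NP [Det every] [N editor]]]]] [Conj or] [VP [V visited]]]]
[S [NP [Det that] [AP [Adj clever]] [N photograph]] [VP [VP [V visited] [NP [NP [NP [Det the] [AP [Adj old]] [N paper]] [Conj or] [NP [Det this] [N spy]]] [Conj and] [NP [Det every] [N editor]]]] [Conj or] [VP [V visited]]]]
The trees differ in how a recursive rule is bracketed over the same span.

2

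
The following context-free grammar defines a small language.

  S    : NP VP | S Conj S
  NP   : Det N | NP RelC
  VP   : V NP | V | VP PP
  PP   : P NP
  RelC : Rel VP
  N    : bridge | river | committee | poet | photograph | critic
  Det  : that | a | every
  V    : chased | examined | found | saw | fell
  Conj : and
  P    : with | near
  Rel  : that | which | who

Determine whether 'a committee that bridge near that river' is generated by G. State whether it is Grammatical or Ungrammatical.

Ungrammatical

For S → NP VP, the only prefix that parses as NP is 'a committee', but the remainder 'that bridge near that river' is not a VP under these rules. The alternative S rule S → S Conj S likewise has no satisfying split.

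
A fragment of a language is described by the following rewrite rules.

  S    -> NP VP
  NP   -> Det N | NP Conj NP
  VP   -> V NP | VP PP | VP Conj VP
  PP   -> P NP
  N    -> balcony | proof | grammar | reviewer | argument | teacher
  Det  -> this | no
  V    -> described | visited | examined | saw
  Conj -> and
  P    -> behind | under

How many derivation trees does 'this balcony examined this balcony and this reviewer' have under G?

[S [NP [Det this] [N balcony]] [VP [V examined] [NP [NP [Det this] [N balcony]] [Conj and] [NP [Det this] [N reviewer]]]]]
No rule offers an alternative attachment or grouping for any span, so this is the only derivation.

1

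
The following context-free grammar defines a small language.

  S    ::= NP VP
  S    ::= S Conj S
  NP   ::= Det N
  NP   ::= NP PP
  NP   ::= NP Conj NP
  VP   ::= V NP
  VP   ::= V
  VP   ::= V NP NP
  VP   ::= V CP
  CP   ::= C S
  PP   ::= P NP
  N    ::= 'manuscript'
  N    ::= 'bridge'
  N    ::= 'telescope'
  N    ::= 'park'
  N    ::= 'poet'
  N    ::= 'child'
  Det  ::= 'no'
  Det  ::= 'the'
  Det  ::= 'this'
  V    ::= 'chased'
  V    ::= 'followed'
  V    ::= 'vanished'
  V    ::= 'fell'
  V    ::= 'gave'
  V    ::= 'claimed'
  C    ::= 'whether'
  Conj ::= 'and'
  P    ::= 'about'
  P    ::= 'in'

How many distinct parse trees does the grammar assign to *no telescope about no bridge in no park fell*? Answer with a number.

2

The two bracketings:
[S [NP [NP [Det no] [N telescope]] [PP [P about] [NP [NP [Det no] [N bridge]] [PP [P in] [NP [Det no] [N park]]]]]] [VP [V fell]]]
[S [NP [NP [NP [Det no] [N telescope]] [PP [P about] [NP [Det no] [N bridge]]]] [PP [P in] [NP [Det no] [N park]]]] [VP [V fell]]]
The trees differ in how a recursive rule is bracketed over the same span.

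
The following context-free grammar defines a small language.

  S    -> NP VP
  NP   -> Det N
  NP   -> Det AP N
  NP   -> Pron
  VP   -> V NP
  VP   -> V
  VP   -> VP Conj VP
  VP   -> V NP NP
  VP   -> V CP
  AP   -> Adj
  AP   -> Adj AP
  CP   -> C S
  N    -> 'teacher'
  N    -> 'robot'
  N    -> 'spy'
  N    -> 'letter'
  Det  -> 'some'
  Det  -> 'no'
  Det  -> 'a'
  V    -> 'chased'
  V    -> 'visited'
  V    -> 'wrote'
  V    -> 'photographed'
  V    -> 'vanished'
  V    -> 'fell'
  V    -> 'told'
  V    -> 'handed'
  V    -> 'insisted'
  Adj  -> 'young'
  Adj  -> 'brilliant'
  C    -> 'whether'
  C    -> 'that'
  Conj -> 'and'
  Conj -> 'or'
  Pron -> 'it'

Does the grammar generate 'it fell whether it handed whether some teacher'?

For S → NP VP, the only prefix that parses as NP is 'it', but the remainder 'fell whether it handed whether some teacher' is not a VP under these rules.

Ungrammatical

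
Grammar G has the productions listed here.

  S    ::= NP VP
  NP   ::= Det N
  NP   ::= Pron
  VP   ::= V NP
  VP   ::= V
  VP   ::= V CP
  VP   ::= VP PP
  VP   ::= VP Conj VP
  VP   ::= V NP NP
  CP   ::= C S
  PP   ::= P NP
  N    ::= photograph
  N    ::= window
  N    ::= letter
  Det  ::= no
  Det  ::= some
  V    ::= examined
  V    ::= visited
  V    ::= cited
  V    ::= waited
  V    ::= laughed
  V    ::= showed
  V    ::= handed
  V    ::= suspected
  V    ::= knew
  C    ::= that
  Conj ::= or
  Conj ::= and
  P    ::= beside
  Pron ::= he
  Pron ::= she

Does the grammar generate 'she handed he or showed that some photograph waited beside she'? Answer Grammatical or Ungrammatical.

Grammatical

[S [NP [Pron she]] [VP [VP [VP [V handed] [NP [Pron he]]] [Conj or] [VP [V showed] [CP [C that] [S [NP [Det some] [N photograph]] [VP [V waited]]]]]] [PP [P beside] [NP [Pron she]]]]]
Each bracket corresponds to one application of a listed rule, so the string is derivable from S.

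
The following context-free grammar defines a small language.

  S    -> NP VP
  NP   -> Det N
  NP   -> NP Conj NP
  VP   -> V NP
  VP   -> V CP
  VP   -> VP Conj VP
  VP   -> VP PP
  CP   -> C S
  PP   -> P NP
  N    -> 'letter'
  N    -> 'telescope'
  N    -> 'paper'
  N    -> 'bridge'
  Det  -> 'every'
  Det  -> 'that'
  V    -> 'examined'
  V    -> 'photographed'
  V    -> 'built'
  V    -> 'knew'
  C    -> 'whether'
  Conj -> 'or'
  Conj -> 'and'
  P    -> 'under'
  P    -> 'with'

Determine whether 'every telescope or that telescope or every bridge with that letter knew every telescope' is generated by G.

For S → NP VP, every NP-prefix leaves a non-VP remainder: after 'every telescope' the remainder is not a VP; after 'every telescope or that telescope' the remainder is not a VP; after 'every telescope or that telescope or every bridge' the remainder is not a VP.

Ungrammatical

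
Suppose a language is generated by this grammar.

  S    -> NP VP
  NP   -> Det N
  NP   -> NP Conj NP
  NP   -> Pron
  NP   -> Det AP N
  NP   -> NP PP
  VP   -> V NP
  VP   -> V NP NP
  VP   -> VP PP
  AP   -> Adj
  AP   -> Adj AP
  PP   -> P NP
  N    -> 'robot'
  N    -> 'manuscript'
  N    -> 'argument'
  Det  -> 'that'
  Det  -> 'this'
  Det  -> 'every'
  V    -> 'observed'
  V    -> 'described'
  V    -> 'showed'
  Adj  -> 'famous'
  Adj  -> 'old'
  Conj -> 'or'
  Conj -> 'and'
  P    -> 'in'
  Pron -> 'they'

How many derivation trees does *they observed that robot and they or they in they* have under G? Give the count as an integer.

Two of the 7 distinct bracketings:
[S [NP [Pron they]] [VP [V observed] [NP [NP [Det that] [N robot]] [Conj and] [NP [NP [Pron they]] [Conj or] [NP [NP [Pron they]] [PP [P in] [NP [Pron they]]]]]]]]
[S [NP [Pron they]] [VP [V observed] [NP [NP [Det that] [N robot]] [Conj and] [NP [NP [NP [Pron they]] [Conj or] [NP [Pron they]]] [PP [P in] [NP [Pron they]]]]]]]
The trees differ in how a recursive rule is bracketed over the same span.

7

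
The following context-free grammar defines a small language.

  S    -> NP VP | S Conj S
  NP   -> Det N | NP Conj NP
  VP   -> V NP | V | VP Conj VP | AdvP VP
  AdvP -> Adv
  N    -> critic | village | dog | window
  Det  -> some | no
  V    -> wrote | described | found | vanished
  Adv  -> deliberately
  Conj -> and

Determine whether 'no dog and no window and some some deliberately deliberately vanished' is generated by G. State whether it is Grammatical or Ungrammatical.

Ungrammatical

A Det word can never sit immediately before a Det word in any string this grammar generates, so the substring 'some some' rules out a derivation.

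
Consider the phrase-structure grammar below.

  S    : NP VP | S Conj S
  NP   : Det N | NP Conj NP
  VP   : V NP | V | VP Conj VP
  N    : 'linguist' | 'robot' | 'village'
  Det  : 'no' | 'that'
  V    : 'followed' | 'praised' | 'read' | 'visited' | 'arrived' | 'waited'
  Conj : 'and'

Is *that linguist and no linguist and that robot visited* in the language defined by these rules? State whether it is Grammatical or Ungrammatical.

Grammatical

[S [NP [NP [Det that] [N linguist]] [Conj and] [NP [NP [Det no] [N linguist]] [Conj and] [NP [Det that] [N robot]]]] [VP [V visited]]]
Each bracket corresponds to one application of a listed rule, so the string is derivable from S.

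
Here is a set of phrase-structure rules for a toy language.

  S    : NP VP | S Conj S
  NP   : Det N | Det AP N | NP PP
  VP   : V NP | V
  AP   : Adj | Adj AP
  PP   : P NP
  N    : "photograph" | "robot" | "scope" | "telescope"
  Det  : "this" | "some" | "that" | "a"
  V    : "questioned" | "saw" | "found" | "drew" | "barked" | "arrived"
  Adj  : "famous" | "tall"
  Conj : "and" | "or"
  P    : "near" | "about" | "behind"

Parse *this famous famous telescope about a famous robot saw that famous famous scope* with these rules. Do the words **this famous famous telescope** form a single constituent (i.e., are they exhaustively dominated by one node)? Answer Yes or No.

[S [NP [NP [Det this] [AP [Adj famous] [AP [Adj famous]]] [N telescope]] [PP [P about] [NP [Det a] [AP [Adj famous]] [N robot]]]] [VP [V saw] [NP [Det that] [AP [Adj famous] [AP [Adj famous]]] [N scope]]]]
The words 'this famous famous telescope' are exhaustively dominated by a single NP node (built by NP → Det AP N), so they form a constituent.

Yes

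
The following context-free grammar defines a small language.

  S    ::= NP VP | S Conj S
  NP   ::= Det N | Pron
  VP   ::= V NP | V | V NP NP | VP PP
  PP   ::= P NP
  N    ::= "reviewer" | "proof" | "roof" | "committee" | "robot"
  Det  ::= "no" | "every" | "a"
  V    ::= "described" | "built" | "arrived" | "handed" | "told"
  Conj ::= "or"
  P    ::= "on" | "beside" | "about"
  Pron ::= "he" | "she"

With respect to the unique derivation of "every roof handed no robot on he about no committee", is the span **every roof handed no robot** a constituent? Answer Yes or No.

[S [NP [Det every] [N roof]] [VP [VP [VP [V handed] [NP [Det no] [N robot]]] [PP [P on] [NP [Pron he]]]] [PP [P about] [NP [Det no] [N committee]]]]]
The smallest constituent containing 'every roof handed no robot' is the S spanning 'every roof handed no robot on he about no committee'; no single node in the tree dominates exactly the given words.

No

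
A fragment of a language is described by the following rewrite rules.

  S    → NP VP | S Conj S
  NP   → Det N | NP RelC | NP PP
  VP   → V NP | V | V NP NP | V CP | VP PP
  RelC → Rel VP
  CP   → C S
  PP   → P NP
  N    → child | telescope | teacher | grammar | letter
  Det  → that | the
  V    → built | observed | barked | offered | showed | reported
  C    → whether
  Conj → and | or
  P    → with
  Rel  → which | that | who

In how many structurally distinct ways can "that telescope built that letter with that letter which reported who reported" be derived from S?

Two of the 4 distinct bracketings:
[S [NP [Det that] [N telescope]] [VP [V built] [NP [NP [NP [NP [Det that] [N letter]] [PP [P with] [NP [Det that] [N letter]]]] [RelC [Rel which] [VP [V reported]]]] [RelC [Rel who] [VP [V reported]]]]]]
[S [NP [Det that] [N telescope]] [VP [V built] [NP [NP [NP [Det that] [N letter]] [PP [P with] [NP [NP [Det that] [N letter]] [RelC [Rel which] [VP [V reported]]]]]] [RelC [Rel who] [VP [V reported]]]]]]
The trees differ in how a recursive rule is bracketed over the same span.

4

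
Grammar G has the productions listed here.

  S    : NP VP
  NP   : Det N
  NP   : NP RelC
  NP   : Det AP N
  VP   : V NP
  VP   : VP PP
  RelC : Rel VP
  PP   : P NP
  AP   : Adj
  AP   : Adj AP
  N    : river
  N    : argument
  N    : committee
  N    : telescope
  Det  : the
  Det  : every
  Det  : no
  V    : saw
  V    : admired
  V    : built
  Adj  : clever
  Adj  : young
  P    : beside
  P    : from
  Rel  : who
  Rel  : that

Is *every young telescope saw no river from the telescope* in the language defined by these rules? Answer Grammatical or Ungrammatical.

S
  NP
    Det: every
    AP
      Adj: young
    N: telescope
  VP
    VP
      V: saw
      NP
        Det: no
        N: river
    PP
      P: from
      NP
        Det: the
        N: telescope
The bracketing above is licensed at every node by one of the given productions, with S at the root.

Grammatical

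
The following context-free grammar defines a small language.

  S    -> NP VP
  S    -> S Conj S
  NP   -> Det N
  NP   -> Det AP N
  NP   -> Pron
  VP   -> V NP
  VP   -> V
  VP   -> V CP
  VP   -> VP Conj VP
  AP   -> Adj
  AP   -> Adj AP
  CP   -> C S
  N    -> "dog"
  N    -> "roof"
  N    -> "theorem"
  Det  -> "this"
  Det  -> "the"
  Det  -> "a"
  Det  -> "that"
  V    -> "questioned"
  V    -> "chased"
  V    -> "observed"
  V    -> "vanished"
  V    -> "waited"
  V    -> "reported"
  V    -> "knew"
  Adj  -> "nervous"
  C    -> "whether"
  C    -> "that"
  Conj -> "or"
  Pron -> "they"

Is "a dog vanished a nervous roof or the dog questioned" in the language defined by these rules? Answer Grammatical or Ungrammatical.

[S [S [NP [Det a] [N dog]] [VP [V vanished] [NP [Det a] [AP [Adj nervous]] [N roof]]]] [Conj or] [S [NP [Det the] [N dog]] [VP [V questioned]]]]
Each bracket corresponds to one application of a listed rule, so the string is derivable from S.

Grammatical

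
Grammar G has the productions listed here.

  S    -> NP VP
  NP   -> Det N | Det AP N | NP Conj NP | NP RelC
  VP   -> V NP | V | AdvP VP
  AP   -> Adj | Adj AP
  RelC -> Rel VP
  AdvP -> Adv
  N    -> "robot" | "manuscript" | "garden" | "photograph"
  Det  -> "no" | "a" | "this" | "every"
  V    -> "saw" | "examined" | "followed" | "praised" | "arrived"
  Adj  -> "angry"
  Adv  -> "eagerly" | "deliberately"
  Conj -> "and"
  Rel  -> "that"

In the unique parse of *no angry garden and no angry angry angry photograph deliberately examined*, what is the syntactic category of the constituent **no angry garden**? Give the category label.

NP

S
  NP
    NP
      Det: no
      AP
        Adj: angry
      N: garden
    Conj: and
    NP
      Det: no
      AP
        Adj: angry
        AP
          Adj: angry
          AP
            Adj: angry
      N: photograph
  VP
    AdvP
      Adv: deliberately
    VP
      V: examined
The span 'no angry garden' is the NP node built by NP → Det AP N.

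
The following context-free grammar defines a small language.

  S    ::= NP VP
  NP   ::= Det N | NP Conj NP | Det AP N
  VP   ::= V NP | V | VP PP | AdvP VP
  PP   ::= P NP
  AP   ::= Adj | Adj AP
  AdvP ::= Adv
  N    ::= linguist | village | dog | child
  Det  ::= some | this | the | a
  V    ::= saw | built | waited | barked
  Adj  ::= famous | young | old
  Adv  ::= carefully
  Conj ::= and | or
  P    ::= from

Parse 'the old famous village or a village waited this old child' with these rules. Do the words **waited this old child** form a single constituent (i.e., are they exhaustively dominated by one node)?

[S [NP [NP [Det the] [AP [Adj old] [AP [Adj famous]]] [N village]] [Conj or] [NP [Det a] [N village]]] [VP [V waited] [NP [Det this] [AP [Adj old]] [N child]]]]
The words 'waited this old child' are exhaustively dominated by a single VP node (built by VP → V NP), so they form a constituent.

Yes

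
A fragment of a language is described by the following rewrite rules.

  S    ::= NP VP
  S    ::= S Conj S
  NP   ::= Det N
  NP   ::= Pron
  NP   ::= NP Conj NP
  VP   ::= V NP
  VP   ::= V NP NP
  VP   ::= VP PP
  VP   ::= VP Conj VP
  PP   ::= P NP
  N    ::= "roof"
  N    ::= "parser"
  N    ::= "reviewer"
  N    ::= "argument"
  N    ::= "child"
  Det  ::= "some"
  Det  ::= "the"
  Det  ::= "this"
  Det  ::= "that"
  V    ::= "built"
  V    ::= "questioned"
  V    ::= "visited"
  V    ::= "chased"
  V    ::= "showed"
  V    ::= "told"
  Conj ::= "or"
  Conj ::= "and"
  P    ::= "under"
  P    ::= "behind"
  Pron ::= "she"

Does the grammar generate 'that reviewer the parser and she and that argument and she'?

Ungrammatical

For S → NP VP, the only prefix that parses as NP is 'that reviewer', but the remainder 'the parser and she and that argument and she' is not a VP under these rules. The alternative S rule S → S Conj S likewise has no satisfying split.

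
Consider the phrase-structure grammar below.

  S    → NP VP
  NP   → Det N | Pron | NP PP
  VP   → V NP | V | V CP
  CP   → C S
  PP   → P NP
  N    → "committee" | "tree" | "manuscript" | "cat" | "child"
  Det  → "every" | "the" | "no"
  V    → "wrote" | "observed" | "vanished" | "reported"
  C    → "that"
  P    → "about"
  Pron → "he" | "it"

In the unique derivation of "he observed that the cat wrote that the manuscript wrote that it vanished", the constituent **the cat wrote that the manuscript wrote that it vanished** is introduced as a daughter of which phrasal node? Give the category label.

[S [NP [Pron he]] [VP [V observed] [CP [C that] [S [NP [Det the] [N cat]] [VP [V wrote] [CP [C that] [S [NP [Det the] [N manuscript]] [VP [V wrote] [CP [C that] [S [NP [Pron it]] [VP [V vanished]]]]]]]]]]]]
The span 'the cat wrote that the manuscript wrote that it vanished' is the S node built by S → NP VP.
Its mother is the CP built by CP → C S.

CP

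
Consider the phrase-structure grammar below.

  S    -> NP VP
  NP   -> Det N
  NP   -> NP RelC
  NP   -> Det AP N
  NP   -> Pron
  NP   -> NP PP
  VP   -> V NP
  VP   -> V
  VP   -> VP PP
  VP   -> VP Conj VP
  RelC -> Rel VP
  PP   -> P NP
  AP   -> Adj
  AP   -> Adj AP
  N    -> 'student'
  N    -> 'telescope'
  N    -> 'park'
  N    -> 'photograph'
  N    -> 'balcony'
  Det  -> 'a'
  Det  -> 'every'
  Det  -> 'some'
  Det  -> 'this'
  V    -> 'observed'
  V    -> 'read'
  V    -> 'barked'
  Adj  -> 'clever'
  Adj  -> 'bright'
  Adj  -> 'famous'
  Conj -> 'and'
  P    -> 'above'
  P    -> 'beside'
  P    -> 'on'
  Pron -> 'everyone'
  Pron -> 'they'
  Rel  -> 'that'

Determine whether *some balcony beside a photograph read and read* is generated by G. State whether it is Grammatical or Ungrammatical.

Grammatical

S
  NP
    NP
      Det: some
      N: balcony
    PP
      P: beside
      NP
        Det: a
        N: photograph
  VP
    VP
      V: read
    Conj: and
    VP
      V: read
The bracketing above is licensed at every node by one of the given productions, with S at the root.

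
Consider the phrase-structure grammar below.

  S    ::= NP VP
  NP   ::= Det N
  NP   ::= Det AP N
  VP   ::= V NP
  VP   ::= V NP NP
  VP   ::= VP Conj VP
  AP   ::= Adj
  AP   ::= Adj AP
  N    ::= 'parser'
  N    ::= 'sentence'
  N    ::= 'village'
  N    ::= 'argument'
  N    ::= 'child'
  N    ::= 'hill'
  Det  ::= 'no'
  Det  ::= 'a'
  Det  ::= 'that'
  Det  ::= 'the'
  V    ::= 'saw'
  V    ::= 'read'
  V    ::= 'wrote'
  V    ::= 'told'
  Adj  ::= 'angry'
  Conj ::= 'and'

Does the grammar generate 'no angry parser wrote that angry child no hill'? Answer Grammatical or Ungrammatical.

[S [NP [Det no] [AP [Adj angry]] [N parser]] [VP [V wrote] [NP [Det that] [AP [Adj angry]] [N child]] [NP [Det no] [N hill]]]]
Each bracket corresponds to one application of a listed rule, so the string is derivable from S.

Grammatical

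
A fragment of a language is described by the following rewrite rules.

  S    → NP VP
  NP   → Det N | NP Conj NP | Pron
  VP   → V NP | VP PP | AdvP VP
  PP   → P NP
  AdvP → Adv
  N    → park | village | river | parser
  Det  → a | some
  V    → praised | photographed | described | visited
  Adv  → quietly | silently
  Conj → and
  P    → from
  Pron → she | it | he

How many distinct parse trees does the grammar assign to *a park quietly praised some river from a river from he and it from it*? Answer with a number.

4

Two of the 4 distinct bracketings:
[S [NP [Det a] [N park]] [VP [VP [VP [VP [AdvP [Adv quietly]] [VP [V praised] [NP [Det some] [N river]]]] [PP [P from] [NP [Det a] [N river]]]] [PP [P from] [NP [NP [Pron he]] [Conj and] [NP [Pron it]]]]] [PP [P from] [NP [Pron it]]]]]
[S [NP [Det a] [N park]] [VP [VP [VP [AdvP [Adv quietly]] [VP [VP [V praised] [NP [Det some] [N river]]] [PP [P from] [NP [Det a] [N river]]]]] [PP [P from] [NP [NP [Pron he]] [Conj and] [NP [Pron it]]]]] [PP [P from] [NP [Pron it]]]]]
The trees differ in how a recursive rule is bracketed over the same span.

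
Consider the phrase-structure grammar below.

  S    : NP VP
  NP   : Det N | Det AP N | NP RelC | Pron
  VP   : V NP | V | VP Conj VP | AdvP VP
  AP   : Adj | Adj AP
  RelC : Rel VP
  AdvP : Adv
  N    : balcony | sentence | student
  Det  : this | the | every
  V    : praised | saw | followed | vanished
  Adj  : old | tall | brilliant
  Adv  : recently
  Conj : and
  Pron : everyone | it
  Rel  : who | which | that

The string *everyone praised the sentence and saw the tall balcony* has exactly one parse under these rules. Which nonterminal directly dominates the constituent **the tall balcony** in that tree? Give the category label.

VP

S
  NP
    Pron: everyone
  VP
    VP
      V: praised
      NP
        Det: the
        N: sentence
    Conj: and
    VP
      V: saw
      NP
        Det: the
        AP
          Adj: tall
        N: balcony
The span 'the tall balcony' is the NP node built by NP → Det AP N.
Its mother is the VP built by VP → V NP.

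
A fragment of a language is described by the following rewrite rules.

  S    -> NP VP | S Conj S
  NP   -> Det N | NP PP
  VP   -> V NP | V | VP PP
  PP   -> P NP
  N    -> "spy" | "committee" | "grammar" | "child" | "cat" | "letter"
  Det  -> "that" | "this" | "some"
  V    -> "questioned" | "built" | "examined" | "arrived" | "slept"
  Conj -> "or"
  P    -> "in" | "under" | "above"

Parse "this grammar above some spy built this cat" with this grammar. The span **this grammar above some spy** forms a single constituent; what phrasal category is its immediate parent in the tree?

S

[S [NP [NP [Det this] [N grammar]] [PP [P above] [NP [Det some] [N spy]]]] [VP [V built] [NP [Det this] [N cat]]]]
The span 'this grammar above some spy' is the NP node built by NP → NP PP.
Its mother is the S built by S → NP VP.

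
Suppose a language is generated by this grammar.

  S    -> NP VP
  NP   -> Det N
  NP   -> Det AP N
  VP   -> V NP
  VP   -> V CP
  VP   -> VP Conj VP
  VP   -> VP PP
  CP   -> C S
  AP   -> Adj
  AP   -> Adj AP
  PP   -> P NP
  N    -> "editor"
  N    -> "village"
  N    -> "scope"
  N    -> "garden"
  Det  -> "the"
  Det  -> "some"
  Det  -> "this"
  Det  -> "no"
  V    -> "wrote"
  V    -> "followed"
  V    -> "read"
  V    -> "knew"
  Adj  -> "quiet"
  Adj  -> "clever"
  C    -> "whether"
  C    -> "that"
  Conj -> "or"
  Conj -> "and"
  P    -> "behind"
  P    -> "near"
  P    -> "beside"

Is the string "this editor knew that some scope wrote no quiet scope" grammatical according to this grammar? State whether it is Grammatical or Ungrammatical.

Grammatical

S
  NP
    Det: this
    N: editor
  VP
    V: knew
    CP
      C: that
      S
        NP
          Det: some
          N: scope
        VP
          V: wrote
          NP
            Det: no
            AP
              Adj: quiet
            N: scope
Each bracket corresponds to one application of a listed rule, so the string is derivable from S.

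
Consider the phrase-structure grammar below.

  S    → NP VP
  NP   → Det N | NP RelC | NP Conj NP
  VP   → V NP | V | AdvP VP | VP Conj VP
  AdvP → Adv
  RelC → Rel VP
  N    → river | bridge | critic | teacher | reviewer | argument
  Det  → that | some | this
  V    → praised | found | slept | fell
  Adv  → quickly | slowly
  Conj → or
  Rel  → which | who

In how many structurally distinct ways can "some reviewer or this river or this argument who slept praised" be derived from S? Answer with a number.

5

Two of the 5 distinct bracketings:
[S [NP [NP [NP [Det some] [N reviewer]] [Conj or] [NP [NP [Det this] [N river]] [Conj or] [NP [Det this] [N argument]]]] [RelC [Rel who] [VP [V slept]]]] [VP [V praised]]]
[S [NP [NP [NP [NP [Det some] [N reviewer]] [Conj or] [NP [Det this] [N river]]] [Conj or] [NP [Det this] [N argument]]] [RelC [Rel who] [VP [V slept]]]] [VP [V praised]]]
The trees differ in how a recursive rule is bracketed over the same span.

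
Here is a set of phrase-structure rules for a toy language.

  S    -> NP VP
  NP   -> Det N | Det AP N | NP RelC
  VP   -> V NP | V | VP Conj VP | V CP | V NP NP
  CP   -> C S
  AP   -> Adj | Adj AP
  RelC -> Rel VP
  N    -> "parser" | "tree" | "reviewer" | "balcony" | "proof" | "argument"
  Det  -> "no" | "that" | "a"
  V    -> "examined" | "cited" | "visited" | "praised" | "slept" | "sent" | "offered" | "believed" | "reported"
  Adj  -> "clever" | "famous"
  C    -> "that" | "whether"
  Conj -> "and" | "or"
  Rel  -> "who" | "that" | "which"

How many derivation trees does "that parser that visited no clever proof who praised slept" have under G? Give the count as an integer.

2

The two bracketings:
[S [NP [NP [Det that] [N parser]] [RelC [Rel that] [VP [V visited] [NP [NP [Det no] [AP [Adj clever]] [N proof]] [RelC [Rel who] [VP [V praised]]]]]]] [VP [V slept]]]
[S [NP [NP [NP [Det that] [N parser]] [RelC [Rel that] [VP [V visited] [NP [Det no] [AP [Adj clever]] [N proof]]]]] [RelC [Rel who] [VP [V praised]]]] [VP [V slept]]]
The trees differ in how a recursive rule is bracketed over the same span.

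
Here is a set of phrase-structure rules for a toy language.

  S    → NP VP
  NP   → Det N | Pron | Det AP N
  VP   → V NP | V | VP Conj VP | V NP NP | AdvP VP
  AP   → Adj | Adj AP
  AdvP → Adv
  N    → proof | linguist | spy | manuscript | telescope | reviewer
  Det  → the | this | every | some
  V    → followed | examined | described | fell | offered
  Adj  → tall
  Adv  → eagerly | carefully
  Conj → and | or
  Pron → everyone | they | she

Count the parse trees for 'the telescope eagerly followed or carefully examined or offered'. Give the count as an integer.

Two of the 7 distinct bracketings:
[S [NP [Det the] [N telescope]] [VP [VP [AdvP [Adv eagerly]] [VP [V followed]]] [Conj or] [VP [VP [AdvP [Adv carefully]] [VP [V examined]]] [Conj or] [VP [V offered]]]]]
[S [NP [Det the] [N telescope]] [VP [VP [AdvP [Adv eagerly]] [VP [V followed]]] [Conj or] [VP [AdvP [Adv carefully]] [VP [VP [V examined]] [Conj or] [VP [V offered]]]]]]
The trees differ in how a recursive rule is bracketed over the same span.

7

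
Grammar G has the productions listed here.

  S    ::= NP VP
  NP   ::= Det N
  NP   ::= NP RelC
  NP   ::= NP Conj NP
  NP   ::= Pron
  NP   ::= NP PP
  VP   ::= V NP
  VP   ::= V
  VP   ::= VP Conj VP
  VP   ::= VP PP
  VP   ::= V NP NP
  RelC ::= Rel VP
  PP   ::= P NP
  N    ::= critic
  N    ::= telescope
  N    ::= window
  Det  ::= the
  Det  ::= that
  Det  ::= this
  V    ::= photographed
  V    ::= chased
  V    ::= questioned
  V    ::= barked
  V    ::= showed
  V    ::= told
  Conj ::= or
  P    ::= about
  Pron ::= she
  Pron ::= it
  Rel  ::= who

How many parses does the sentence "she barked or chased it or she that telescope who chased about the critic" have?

4

Two of the 4 distinct bracketings:
[S [NP [Pron she]] [VP [VP [V barked]] [Conj or] [VP [VP [V chased] [NP [NP [Pron it]] [Conj or] [NP [Pron she]]] [NP [NP [Det that] [N telescope]] [RelC [Rel who] [VP [V chased]]]]] [PP [P about] [NP [Det the] [N critic]]]]]]
[S [NP [Pron she]] [VP [VP [V barked]] [Conj or] [VP [V chased] [NP [NP [Pron it]] [Conj or] [NP [Pron she]]] [NP [NP [Det that] [N telescope]] [RelC [Rel who] [VP [VP [V chased]] [PP [P about] [NP [Det the] [N critic]]]]]]]]]
The trees differ in how a recursive rule is bracketed over the same span.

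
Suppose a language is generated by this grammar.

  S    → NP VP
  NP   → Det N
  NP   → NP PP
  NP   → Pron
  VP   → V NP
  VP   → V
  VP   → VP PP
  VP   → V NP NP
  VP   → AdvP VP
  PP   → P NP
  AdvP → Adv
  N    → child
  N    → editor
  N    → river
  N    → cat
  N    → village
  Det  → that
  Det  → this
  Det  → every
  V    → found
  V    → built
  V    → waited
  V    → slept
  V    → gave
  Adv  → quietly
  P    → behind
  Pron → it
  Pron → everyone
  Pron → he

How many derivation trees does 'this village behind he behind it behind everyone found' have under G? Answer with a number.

Two of the 5 distinct bracketings:
[S [NP [NP [Det this] [N village]] [PP [P behind] [NP [NP [Pron he]] [PP [P behind] [NP [NP [Pron it]] [PP [P behind] [NP [Pron everyone]]]]]]]] [VP [V found]]]
[S [NP [NP [Det this] [N village]] [PP [P behind] [NP [NP [NP [Pron he]] [PP [P behind] [NP [Pron it]]]] [PP [P behind] [NP [Pron everyone]]]]]] [VP [V found]]]
The trees differ in how a recursive rule is bracketed over the same span.

5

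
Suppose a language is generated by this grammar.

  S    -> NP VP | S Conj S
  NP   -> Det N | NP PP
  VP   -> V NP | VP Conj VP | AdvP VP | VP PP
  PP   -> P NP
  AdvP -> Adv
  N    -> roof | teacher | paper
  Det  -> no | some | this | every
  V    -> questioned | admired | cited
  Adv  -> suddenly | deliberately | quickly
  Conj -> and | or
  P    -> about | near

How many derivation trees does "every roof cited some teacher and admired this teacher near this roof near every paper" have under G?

9

Two of the 9 distinct bracketings:
[S [NP [Det every] [N roof]] [VP [VP [V cited] [NP [Det some] [N teacher]]] [Conj and] [VP [V admired] [NP [NP [Det this] [N teacher]] [PP [P near] [NP [NP [Det this] [N roof]] [PP [P near] [NP [Det every] [N paper]]]]]]]]]
[S [NP [Det every] [N roof]] [VP [VP [V cited] [NP [Det some] [N teacher]]] [Conj and] [VP [V admired] [NP [NP [NP [Det this] [N teacher]] [PP [P near] [NP [Det this] [N roof]]]] [PP [P near] [NP [Det every] [N paper]]]]]]]
The trees differ in how a recursive rule is bracketed over the same span.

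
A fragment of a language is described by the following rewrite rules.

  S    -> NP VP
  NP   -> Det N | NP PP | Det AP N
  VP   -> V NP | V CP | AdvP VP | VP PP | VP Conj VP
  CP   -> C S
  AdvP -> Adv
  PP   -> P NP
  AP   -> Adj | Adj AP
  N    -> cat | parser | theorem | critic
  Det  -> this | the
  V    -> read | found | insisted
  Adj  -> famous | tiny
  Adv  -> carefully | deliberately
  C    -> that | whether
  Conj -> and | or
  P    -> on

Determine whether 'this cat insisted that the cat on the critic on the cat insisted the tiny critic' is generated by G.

Grammatical

S
  NP
    Det: this
    N: cat
  VP
    V: insisted
    CP
      C: that
      S
        NP
          NP
            Det: the
            N: cat
          PP
            P: on
            NP
              NP
                Det: the
                N: critic
              PP
                P: on
                NP
                  Det: the
                  N: cat
        VP
          V: insisted
          NP
            Det: the
            AP
              Adj: tiny
            N: critic
Every word is introduced by a lexical rule and the phrasal rules combine the resulting categories into a single S.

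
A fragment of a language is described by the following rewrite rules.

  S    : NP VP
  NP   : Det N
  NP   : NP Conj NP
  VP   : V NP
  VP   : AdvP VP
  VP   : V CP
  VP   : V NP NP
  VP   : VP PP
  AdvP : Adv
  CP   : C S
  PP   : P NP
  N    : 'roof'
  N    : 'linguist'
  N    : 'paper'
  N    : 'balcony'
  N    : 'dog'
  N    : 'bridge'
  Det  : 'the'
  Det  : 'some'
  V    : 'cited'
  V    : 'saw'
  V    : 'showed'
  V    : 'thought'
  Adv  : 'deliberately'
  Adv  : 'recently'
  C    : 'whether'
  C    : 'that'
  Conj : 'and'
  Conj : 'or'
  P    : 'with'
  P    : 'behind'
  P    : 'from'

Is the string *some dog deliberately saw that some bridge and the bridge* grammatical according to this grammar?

For S → NP VP, the only prefix that parses as NP is 'some dog', but the remainder 'deliberately saw that some bridge and the bridge' is not a VP under these rules.

Ungrammatical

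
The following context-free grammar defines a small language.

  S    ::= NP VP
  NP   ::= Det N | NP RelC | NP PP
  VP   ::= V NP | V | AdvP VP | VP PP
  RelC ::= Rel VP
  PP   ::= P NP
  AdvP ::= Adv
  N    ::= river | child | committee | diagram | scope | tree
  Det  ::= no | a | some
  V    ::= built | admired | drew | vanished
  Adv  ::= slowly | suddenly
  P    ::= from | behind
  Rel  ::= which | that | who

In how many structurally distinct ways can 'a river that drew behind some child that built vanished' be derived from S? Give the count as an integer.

4

Two of the 4 distinct bracketings:
[S [NP [NP [Det a] [N river]] [RelC [Rel that] [VP [VP [V drew]] [PP [P behind] [NP [NP [Det some] [N child]] [RelC [Rel that] [VP [V built]]]]]]]] [VP [V vanished]]]
[S [NP [NP [NP [Det a] [N river]] [RelC [Rel that] [VP [VP [V drew]] [PP [P behind] [NP [Det some] [N child]]]]]] [RelC [Rel that] [VP [V built]]]] [VP [V vanished]]]
The trees differ in how a recursive rule is bracketed over the same span.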